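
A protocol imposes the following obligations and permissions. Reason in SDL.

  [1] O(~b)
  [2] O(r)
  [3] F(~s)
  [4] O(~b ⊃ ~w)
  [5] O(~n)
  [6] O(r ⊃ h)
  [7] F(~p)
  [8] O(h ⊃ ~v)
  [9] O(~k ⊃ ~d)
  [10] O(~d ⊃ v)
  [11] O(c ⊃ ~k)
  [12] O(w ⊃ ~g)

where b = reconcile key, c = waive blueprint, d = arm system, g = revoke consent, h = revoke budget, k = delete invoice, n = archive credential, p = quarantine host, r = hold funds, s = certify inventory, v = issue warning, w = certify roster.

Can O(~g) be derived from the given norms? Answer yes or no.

Premise 12 is O(w ⊃ ~g), but O(w) is not derivable from the premises, so it does not yield O(~g).
No other premise forces O(~g). An ideal world satisfying every premise can still have ~g false, so O(~g) is not derivable.

No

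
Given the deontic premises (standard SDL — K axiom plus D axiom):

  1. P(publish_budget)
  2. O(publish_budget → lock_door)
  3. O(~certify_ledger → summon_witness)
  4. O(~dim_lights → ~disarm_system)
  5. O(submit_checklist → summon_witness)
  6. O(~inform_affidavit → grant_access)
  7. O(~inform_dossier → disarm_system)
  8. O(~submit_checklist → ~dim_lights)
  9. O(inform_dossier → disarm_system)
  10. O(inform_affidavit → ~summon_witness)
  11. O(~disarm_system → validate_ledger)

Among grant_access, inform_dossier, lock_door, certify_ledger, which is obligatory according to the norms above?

grant_access

By case analysis on ~inform_dossier: premise 7 gives O(~inform_dossier → disarm_system) and premise 9 gives O(inform_dossier → disarm_system), so O(disarm_system) either way.
Premise 4, O(~dim_lights → ~disarm_system), contraposes to O(disarm_system → dim_lights); with O(disarm_system) we get O(dim_lights).
The contrapositive of premise 8 (O(~submit_checklist → ~dim_lights)) is O(dim_lights → submit_checklist), and O(dim_lights) is already established, so O(submit_checklist).
From O(submit_checklist) and premise 5, O(submit_checklist → summon_witness), we obtain O(summon_witness).
Premise 10, O(inform_affidavit → ~summon_witness), contraposes to O(summon_witness → ~inform_affidavit); with O(summon_witness) we get O(~inform_affidavit).
With premise 6, O(~inform_affidavit → grant_access), the K-axiom yields O(grant_access).
So O(grant_access) holds — grant_access is obligatory. None of the other listed options is made obligatory by any chain of premises.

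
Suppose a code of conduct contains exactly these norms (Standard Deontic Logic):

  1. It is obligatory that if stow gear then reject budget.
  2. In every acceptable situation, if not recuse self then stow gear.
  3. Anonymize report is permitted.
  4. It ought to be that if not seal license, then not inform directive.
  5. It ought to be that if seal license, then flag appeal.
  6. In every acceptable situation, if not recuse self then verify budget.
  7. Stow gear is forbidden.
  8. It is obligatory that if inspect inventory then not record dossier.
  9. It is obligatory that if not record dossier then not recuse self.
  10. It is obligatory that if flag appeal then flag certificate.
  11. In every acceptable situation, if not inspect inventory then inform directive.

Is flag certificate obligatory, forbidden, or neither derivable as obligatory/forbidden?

Premise 7 is F(stow_gear), i.e. O(¬stow_gear).
The contrapositive of premise 2 (O(¬recuse_self → stow_gear)) is O(¬stow_gear → recuse_self), and O(¬stow_gear) is already established, so O(recuse_self).
The contrapositive of premise 9 (O(¬record_dossier → ¬recuse_self)) is O(recuse_self → record_dossier), and O(recuse_self) is already established, so O(record_dossier).
The contrapositive of premise 8 (O(inspect_inventory → ¬record_dossier)) is O(record_dossier → ¬inspect_inventory), and O(record_dossier) is already established, so O(¬inspect_inventory).
Premise 11 is O(¬inspect_inventory → inform_directive); since O(¬inspect_inventory), deontic closure gives O(inform_directive).
Premise 4 is O(¬seal_license → ¬inform_directive); contrapositively O(inform_directive → seal_license). Since O(inform_directive) holds, K gives O(seal_license).
From O(seal_license) and premise 5, O(seal_license → flag_appeal), we obtain O(flag_appeal).
Applying K to premise 10 (O(flag_appeal → flag_certificate)) and O(flag_appeal) yields O(flag_certificate).
Premises 1, 3, 6 do not contribute to this derivation.
Hence flag_certificate is obligatory.

Obligatory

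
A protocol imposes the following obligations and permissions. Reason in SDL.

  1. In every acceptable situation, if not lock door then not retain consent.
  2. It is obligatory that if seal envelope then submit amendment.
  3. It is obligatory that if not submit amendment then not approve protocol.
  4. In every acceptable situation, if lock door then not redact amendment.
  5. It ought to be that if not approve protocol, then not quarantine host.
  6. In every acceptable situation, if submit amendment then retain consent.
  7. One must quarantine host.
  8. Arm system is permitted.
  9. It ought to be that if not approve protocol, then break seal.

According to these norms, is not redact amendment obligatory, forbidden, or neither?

Obligatory

Premise 7 gives O(quarantine_host).
Premise 5, O(¬approve_protocol → ¬quarantine_host), contraposes to O(quarantine_host → approve_protocol); with O(quarantine_host) we get O(approve_protocol).
Premise 3 is O(¬submit_amendment → ¬approve_protocol); contrapositively O(approve_protocol → submit_amendment). Since O(approve_protocol) holds, K gives O(submit_amendment).
From O(submit_amendment) and premise 6, O(submit_amendment → retain_consent), we obtain O(retain_consent).
The contrapositive of premise 1 (O(¬lock_door → ¬retain_consent)) is O(retain_consent → lock_door), and O(retain_consent) is already established, so O(lock_door).
From O(lock_door) and premise 4, O(lock_door → ¬redact_amendment), we obtain O(¬redact_amendment).
Premises 2, 8, 9 do not contribute to this derivation.
Hence ¬redact_amendment is obligatory.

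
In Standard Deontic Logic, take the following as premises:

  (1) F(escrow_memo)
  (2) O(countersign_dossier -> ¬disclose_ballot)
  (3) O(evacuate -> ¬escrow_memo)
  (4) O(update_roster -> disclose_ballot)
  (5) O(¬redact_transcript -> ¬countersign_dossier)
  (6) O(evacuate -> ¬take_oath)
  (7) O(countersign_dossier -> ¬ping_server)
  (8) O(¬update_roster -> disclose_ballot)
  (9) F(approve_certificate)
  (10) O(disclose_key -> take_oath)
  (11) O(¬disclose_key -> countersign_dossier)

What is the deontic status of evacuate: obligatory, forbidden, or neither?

Premises 4 and 8 are O(update_roster -> disclose_ballot) and O(¬update_roster -> disclose_ballot); every ideal world satisfies update_roster or ¬update_roster, so in either case disclose_ballot holds — hence O(disclose_ballot).
Premise 2 is O(countersign_dossier -> ¬disclose_ballot); contrapositively O(disclose_ballot -> ¬countersign_dossier). Since O(disclose_ballot) holds, K gives O(¬countersign_dossier).
Premise 11 is O(¬disclose_key -> countersign_dossier); contrapositively O(¬countersign_dossier -> disclose_key). Since O(¬countersign_dossier) holds, K gives O(disclose_key).
From O(disclose_key) and premise 10, O(disclose_key -> take_oath), we obtain O(take_oath).
The contrapositive of premise 6 (O(evacuate -> ¬take_oath)) is O(take_oath -> ¬evacuate), and O(take_oath) is already established, so O(¬evacuate).
Premises 1, 3, 5, 7, 9 do not contribute to this derivation.
Thus O(¬evacuate), which is F(evacuate): evacuate is forbidden.

Forbidden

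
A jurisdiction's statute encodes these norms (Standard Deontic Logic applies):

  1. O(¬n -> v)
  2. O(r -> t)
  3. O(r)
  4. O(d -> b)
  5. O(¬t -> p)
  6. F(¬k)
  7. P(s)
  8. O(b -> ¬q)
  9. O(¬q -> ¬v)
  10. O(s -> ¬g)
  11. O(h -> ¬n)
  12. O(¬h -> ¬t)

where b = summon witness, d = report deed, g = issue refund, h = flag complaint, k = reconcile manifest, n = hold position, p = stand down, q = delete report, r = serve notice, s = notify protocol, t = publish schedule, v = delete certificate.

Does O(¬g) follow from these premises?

No

Premise 10 is O(s -> ¬g), but O(s) is not derivable from the premises (the permission P(s) asserts only ¬O(¬s), not O(s)), so it does not yield O(¬g).
No other premise forces O(¬g). An ideal world satisfying every premise can still have ¬g false, so O(¬g) is not derivable.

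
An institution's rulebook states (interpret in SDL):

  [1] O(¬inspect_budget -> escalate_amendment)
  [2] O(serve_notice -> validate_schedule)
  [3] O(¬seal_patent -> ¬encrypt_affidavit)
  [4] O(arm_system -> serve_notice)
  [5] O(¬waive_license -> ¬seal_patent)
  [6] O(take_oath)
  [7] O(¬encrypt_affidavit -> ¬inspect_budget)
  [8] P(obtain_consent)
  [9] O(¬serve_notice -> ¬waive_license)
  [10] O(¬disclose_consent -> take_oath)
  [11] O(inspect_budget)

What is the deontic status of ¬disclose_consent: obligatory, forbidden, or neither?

Neither

Premise 10 is O(¬disclose_consent -> take_oath); even if O(take_oath) held, inferring O(¬disclose_consent) would be affirming the consequent — invalid.
No premise or chain of K-axiom applications forces O(¬disclose_consent), and none forces O(disclose_consent). So ¬disclose_consent is neither obligatory nor forbidden under these norms.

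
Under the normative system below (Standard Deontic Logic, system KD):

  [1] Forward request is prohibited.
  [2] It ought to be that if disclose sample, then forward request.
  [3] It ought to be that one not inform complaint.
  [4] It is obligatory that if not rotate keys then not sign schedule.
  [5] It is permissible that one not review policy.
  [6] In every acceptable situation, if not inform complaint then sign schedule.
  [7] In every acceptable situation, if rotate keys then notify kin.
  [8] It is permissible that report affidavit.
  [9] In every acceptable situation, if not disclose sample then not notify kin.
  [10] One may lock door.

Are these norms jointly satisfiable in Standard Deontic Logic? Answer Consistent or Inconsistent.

Inconsistent

F(forward_request) at premise 1 means O(¬forward_request).
The contrapositive of premise 2 (O(disclose_sample → forward_request)) is O(¬forward_request → ¬disclose_sample), and O(¬forward_request) is already established, so O(¬disclose_sample).
Premise 9 is O(¬disclose_sample → ¬notify_kin); since O(¬disclose_sample), deontic closure gives O(¬notify_kin).
Premise 7, O(rotate_keys → notify_kin), contraposes to O(¬notify_kin → ¬rotate_keys); with O(¬notify_kin) we get O(¬rotate_keys).
Applying K to premise 4 (O(¬rotate_keys → ¬sign_schedule)) and O(¬rotate_keys) yields O(¬sign_schedule).
The contrapositive of premise 6 (O(¬inform_complaint → sign_schedule)) is O(¬sign_schedule → inform_complaint), and O(¬sign_schedule) is already established, so O(inform_complaint).
However, premise 3 gives O(¬inform_complaint).
We now have both O(inform_complaint) and O(¬inform_complaint) — inform_complaint is simultaneously obligatory and forbidden, violating the D-axiom.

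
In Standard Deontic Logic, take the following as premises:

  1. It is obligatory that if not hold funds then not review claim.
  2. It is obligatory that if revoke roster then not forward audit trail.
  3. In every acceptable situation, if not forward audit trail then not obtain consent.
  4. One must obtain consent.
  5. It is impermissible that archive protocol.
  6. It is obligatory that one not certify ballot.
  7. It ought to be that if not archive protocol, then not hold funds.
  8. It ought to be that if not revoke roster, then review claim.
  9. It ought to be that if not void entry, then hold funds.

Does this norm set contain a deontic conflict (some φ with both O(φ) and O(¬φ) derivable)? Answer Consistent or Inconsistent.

Inconsistent

From premise 4 we have O(obtain_consent).
Premise 3 is O(¬forward_audit_trail → ¬obtain_consent); contrapositively O(obtain_consent → forward_audit_trail). Since O(obtain_consent) holds, K gives O(forward_audit_trail).
Premise 2, O(revoke_roster → ¬forward_audit_trail), contraposes to O(forward_audit_trail → ¬revoke_roster); with O(forward_audit_trail) we get O(¬revoke_roster).
With premise 8, O(¬revoke_roster → review_claim), the K-axiom yields O(review_claim).
Premise 1 is O(¬hold_funds → ¬review_claim); contrapositively O(review_claim → hold_funds). Since O(review_claim) holds, K gives O(hold_funds).
The contrapositive of premise 7 (O(¬archive_protocol → ¬hold_funds)) is O(hold_funds → archive_protocol), and O(hold_funds) is already established, so O(archive_protocol).
Yet premise 5 is F(archive_protocol), i.e. O(¬archive_protocol).
We now have both O(archive_protocol) and O(¬archive_protocol) — archive_protocol is simultaneously obligatory and forbidden, violating the D-axiom.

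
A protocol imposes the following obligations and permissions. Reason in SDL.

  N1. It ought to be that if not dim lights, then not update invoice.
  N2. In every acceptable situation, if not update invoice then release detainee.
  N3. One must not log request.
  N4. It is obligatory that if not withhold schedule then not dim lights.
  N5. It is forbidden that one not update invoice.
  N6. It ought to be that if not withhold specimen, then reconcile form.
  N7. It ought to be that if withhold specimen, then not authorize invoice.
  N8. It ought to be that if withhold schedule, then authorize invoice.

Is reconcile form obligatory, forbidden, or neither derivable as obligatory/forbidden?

Obligatory

Premise 5 is F(¬update_invoice), i.e. O(update_invoice).
The contrapositive of premise 1 (O(¬dim_lights → ¬update_invoice)) is O(update_invoice → dim_lights), and O(update_invoice) is already established, so O(dim_lights).
Premise 4 is O(¬withhold_schedule → ¬dim_lights); contrapositively O(dim_lights → withhold_schedule). Since O(dim_lights) holds, K gives O(withhold_schedule).
Applying K to premise 8 (O(withhold_schedule → authorize_invoice)) and O(withhold_schedule) yields O(authorize_invoice).
Premise 7 is O(withhold_specimen → ¬authorize_invoice); contrapositively O(authorize_invoice → ¬withhold_specimen). Since O(authorize_invoice) holds, K gives O(¬withhold_specimen).
From O(¬withhold_specimen) and premise 6, O(¬withhold_specimen → reconcile_form), we obtain O(reconcile_form).
Premises 2, 3 do not contribute to this derivation.
Hence reconcile_form is obligatory.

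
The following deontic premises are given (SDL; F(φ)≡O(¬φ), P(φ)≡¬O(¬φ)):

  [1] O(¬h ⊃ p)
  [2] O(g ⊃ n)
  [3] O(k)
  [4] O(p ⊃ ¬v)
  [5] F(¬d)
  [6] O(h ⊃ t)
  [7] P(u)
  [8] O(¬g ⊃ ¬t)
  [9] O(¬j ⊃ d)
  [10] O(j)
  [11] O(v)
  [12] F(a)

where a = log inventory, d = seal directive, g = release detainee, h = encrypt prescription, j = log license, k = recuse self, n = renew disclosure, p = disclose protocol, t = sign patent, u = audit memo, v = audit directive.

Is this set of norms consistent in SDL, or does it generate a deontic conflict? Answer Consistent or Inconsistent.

Consistent

Premise 9 is O(¬j ⊃ d); even if O(d) held, inferring O(¬j) would be affirming the consequent — invalid.
So O(¬j) is not derivable, and the apparent clash with O(j) does not arise.
A world satisfying every obligation exists (e.g. a=false, d=true, g=true, h=true, j=true, k=true, n=true, p=false, t=true, u=false, v=true); no atom is both obligatory and forbidden, so the set is consistent.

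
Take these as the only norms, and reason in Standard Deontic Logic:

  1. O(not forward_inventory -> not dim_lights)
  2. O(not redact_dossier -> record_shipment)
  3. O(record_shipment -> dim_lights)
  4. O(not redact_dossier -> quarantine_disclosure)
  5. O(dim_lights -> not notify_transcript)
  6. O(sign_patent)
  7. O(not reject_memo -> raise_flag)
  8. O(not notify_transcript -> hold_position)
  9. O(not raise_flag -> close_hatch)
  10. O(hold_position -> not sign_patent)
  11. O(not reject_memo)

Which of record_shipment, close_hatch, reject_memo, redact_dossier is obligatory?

redact_dossier

Premise 6 states O(sign_patent) outright.
Premise 10 is O(hold_position -> not sign_patent); contrapositively O(sign_patent -> not hold_position). Since O(sign_patent) holds, K gives O(not hold_position).
The contrapositive of premise 8 (O(not notify_transcript -> hold_position)) is O(not hold_position -> notify_transcript), and O(not hold_position) is already established, so O(notify_transcript).
Premise 5 is O(dim_lights -> not notify_transcript); contrapositively O(notify_transcript -> not dim_lights). Since O(notify_transcript) holds, K gives O(not dim_lights).
Premise 3 is O(record_shipment -> dim_lights); contrapositively O(not dim_lights -> not record_shipment). Since O(not dim_lights) holds, K gives O(not record_shipment).
Premise 2 is O(not redact_dossier -> record_shipment); contrapositively O(not record_shipment -> redact_dossier). Since O(not record_shipment) holds, K gives O(redact_dossier).
So O(redact_dossier) holds — redact_dossier is obligatory. None of the other listed options is made obligatory by any chain of premises.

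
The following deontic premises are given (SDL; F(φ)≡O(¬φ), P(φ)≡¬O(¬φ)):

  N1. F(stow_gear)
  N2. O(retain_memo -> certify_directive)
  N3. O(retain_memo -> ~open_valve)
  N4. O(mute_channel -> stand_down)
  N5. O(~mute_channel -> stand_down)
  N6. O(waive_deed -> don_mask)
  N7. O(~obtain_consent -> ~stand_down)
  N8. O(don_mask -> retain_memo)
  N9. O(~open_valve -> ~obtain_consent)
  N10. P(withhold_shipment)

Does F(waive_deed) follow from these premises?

Yes

Premises 4 and 5 are O(mute_channel -> stand_down) and O(~mute_channel -> stand_down); every ideal world satisfies mute_channel or ~mute_channel, so in either case stand_down holds — hence O(stand_down).
Premise 7 is O(~obtain_consent -> ~stand_down); contrapositively O(stand_down -> obtain_consent). Since O(stand_down) holds, K gives O(obtain_consent).
Premise 9 is O(~open_valve -> ~obtain_consent); contrapositively O(obtain_consent -> open_valve). Since O(obtain_consent) holds, K gives O(open_valve).
Premise 3, O(retain_memo -> ~open_valve), contraposes to O(open_valve -> ~retain_memo); with O(open_valve) we get O(~retain_memo).
Premise 8, O(don_mask -> retain_memo), contraposes to O(~retain_memo -> ~don_mask); with O(~retain_memo) we get O(~don_mask).
Premise 6, O(waive_deed -> don_mask), contraposes to O(~don_mask -> ~waive_deed); with O(~don_mask) we get O(~waive_deed).
Premises 1, 2, 10 do not contribute to this derivation.
So O(~waive_deed) holds, i.e. F(waive_deed). The claim follows.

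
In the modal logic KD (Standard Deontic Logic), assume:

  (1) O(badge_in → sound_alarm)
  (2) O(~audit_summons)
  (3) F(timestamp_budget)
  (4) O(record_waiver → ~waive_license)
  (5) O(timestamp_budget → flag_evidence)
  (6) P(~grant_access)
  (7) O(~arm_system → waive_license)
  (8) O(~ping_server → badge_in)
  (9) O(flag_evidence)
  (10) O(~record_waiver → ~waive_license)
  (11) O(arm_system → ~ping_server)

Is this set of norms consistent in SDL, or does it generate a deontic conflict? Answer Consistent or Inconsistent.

Premise 5 is O(timestamp_budget → flag_evidence); even if O(flag_evidence) held, inferring O(timestamp_budget) would be affirming the consequent — invalid.
So O(timestamp_budget) is not derivable, and the apparent clash with O(~timestamp_budget) does not arise.
A world satisfying every obligation exists (e.g. arm_system=true, audit_summons=false, badge_in=true, flag_evidence=true, grant_access=false, ping_server=false, record_waiver=false, sound_alarm=true, timestamp_budget=false, waive_license=false); no atom is both obligatory and forbidden, so the set is consistent.

Consistent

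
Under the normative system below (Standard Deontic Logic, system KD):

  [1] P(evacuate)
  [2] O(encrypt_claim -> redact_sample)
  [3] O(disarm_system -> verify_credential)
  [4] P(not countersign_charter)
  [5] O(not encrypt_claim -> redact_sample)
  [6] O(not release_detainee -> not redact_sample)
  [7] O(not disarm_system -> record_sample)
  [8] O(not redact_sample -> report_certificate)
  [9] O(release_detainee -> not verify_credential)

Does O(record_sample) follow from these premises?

Yes

Premises 5 and 2 cover both cases: O(not encrypt_claim -> redact_sample) and O(encrypt_claim -> redact_sample). Since not encrypt_claim ∨ encrypt_claim is a tautology, O(redact_sample) follows.
Premise 6, O(not release_detainee -> not redact_sample), contraposes to O(redact_sample -> release_detainee); with O(redact_sample) we get O(release_detainee).
Applying K to premise 9 (O(release_detainee -> not verify_credential)) and O(release_detainee) yields O(not verify_credential).
Premise 3, O(disarm_system -> verify_credential), contraposes to O(not verify_credential -> not disarm_system); with O(not verify_credential) we get O(not disarm_system).
With premise 7, O(not disarm_system -> record_sample), the K-axiom yields O(record_sample).
Premises 1, 4, 8 do not contribute to this derivation.
So O(record_sample) follows.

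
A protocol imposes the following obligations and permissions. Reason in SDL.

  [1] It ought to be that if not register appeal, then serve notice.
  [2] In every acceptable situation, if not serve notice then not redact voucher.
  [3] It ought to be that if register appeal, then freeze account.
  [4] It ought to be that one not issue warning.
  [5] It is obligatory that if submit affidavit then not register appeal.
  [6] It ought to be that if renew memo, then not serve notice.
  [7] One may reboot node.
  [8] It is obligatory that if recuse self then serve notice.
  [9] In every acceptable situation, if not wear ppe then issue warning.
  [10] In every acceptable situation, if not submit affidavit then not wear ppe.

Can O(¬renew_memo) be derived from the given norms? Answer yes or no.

Yes

From premise 4 we have O(¬issue_warning).
Premise 9 is O(¬wear_ppe → issue_warning); contrapositively O(¬issue_warning → wear_ppe). Since O(¬issue_warning) holds, K gives O(wear_ppe).
Premise 10 is O(¬submit_affidavit → ¬wear_ppe); contrapositively O(wear_ppe → submit_affidavit). Since O(wear_ppe) holds, K gives O(submit_affidavit).
Applying K to premise 5 (O(submit_affidavit → ¬register_appeal)) and O(submit_affidavit) yields O(¬register_appeal).
With premise 1, O(¬register_appeal → serve_notice), the K-axiom yields O(serve_notice).
Premise 6 is O(renew_memo → ¬serve_notice); contrapositively O(serve_notice → ¬renew_memo). Since O(serve_notice) holds, K gives O(¬renew_memo).
Premises 2, 3, 7, 8 do not contribute to this derivation.
So O(¬renew_memo) follows.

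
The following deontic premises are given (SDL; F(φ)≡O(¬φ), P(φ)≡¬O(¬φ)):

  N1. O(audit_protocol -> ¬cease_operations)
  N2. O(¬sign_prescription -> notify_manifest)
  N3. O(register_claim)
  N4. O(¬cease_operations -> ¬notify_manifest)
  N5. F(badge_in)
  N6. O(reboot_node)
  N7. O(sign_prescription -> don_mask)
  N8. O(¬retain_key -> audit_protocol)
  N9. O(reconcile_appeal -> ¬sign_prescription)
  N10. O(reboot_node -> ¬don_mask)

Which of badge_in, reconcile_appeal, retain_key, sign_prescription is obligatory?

retain_key

From premise 6 we have O(reboot_node).
With premise 10, O(reboot_node -> ¬don_mask), the K-axiom yields O(¬don_mask).
Premise 7 is O(sign_prescription -> don_mask); contrapositively O(¬don_mask -> ¬sign_prescription). Since O(¬don_mask) holds, K gives O(¬sign_prescription).
With premise 2, O(¬sign_prescription -> notify_manifest), the K-axiom yields O(notify_manifest).
The contrapositive of premise 4 (O(¬cease_operations -> ¬notify_manifest)) is O(notify_manifest -> cease_operations), and O(notify_manifest) is already established, so O(cease_operations).
Premise 1 is O(audit_protocol -> ¬cease_operations); contrapositively O(cease_operations -> ¬audit_protocol). Since O(cease_operations) holds, K gives O(¬audit_protocol).
Premise 8, O(¬retain_key -> audit_protocol), contraposes to O(¬audit_protocol -> retain_key); with O(¬audit_protocol) we get O(retain_key).
So O(retain_key) holds — retain_key is obligatory. None of the other listed options is made obligatory by any chain of premises.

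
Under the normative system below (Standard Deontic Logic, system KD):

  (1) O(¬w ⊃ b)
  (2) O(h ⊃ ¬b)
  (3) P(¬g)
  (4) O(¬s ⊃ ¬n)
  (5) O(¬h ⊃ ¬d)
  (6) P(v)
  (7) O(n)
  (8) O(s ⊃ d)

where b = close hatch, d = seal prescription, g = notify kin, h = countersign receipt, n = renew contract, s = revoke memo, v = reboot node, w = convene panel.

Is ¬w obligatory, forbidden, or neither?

Forbidden

From premise 7 we have O(n).
Premise 4 is O(¬s ⊃ ¬n); contrapositively O(n ⊃ s). Since O(n) holds, K gives O(s).
Premise 8 is O(s ⊃ d); since O(s), deontic closure gives O(d).
Premise 5 is O(¬h ⊃ ¬d); contrapositively O(d ⊃ h). Since O(d) holds, K gives O(h).
From O(h) and premise 2, O(h ⊃ ¬b), we obtain O(¬b).
Premise 1, O(¬w ⊃ b), contraposes to O(¬b ⊃ w); with O(¬b) we get O(w).
Premises 3, 6 do not contribute to this derivation.
Thus O(w), which is F(¬w): ¬w is forbidden.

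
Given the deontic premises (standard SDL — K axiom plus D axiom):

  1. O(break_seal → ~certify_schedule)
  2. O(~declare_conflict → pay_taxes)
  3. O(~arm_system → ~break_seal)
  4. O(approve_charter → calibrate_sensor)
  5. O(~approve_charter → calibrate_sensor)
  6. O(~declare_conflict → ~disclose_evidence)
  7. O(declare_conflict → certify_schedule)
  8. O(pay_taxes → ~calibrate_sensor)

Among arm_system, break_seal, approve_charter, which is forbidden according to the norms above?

Premises 5 and 4 cover both cases: O(~approve_charter → calibrate_sensor) and O(approve_charter → calibrate_sensor). Since ~approve_charter ∨ approve_charter is a tautology, O(calibrate_sensor) follows.
Premise 8 is O(pay_taxes → ~calibrate_sensor); contrapositively O(calibrate_sensor → ~pay_taxes). Since O(calibrate_sensor) holds, K gives O(~pay_taxes).
Premise 2 is O(~declare_conflict → pay_taxes); contrapositively O(~pay_taxes → declare_conflict). Since O(~pay_taxes) holds, K gives O(declare_conflict).
From O(declare_conflict) and premise 7, O(declare_conflict → certify_schedule), we obtain O(certify_schedule).
The contrapositive of premise 1 (O(break_seal → ~certify_schedule)) is O(certify_schedule → ~break_seal), and O(certify_schedule) is already established, so O(~break_seal).
So O(~break_seal) holds, i.e. break_seal is forbidden. None of the other listed options is forbidden under the premises.

break_seal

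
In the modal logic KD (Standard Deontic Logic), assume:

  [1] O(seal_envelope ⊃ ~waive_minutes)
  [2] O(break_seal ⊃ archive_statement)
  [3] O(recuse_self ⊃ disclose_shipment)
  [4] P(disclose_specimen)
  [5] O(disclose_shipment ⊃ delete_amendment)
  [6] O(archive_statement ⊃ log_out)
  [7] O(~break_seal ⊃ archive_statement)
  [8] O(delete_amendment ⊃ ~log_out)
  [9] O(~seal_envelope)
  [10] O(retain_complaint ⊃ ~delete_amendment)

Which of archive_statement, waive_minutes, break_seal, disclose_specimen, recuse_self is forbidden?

By case analysis on break_seal: premise 2 gives O(break_seal ⊃ archive_statement) and premise 7 gives O(~break_seal ⊃ archive_statement), so O(archive_statement) either way.
Applying K to premise 6 (O(archive_statement ⊃ log_out)) and O(archive_statement) yields O(log_out).
Premise 8 is O(delete_amendment ⊃ ~log_out); contrapositively O(log_out ⊃ ~delete_amendment). Since O(log_out) holds, K gives O(~delete_amendment).
Premise 5 is O(disclose_shipment ⊃ delete_amendment); contrapositively O(~delete_amendment ⊃ ~disclose_shipment). Since O(~delete_amendment) holds, K gives O(~disclose_shipment).
Premise 3 is O(recuse_self ⊃ disclose_shipment); contrapositively O(~disclose_shipment ⊃ ~recuse_self). Since O(~disclose_shipment) holds, K gives O(~recuse_self).
So O(~recuse_self) holds, i.e. recuse_self is forbidden. None of the other listed options is forbidden under the premises.

recuse_self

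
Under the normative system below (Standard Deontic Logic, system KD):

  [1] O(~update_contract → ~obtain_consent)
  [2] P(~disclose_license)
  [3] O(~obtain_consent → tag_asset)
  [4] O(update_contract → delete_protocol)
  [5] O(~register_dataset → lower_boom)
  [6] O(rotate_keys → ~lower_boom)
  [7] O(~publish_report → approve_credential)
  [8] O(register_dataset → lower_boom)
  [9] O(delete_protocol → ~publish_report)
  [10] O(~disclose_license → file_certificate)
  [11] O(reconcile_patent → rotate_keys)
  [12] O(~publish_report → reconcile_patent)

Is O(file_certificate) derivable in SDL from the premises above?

Premise 10 is O(~disclose_license → file_certificate), but O(~disclose_license) is not derivable from the premises (the permission P(~disclose_license) asserts only ~O(disclose_license), not O(~disclose_license)), so it does not yield O(file_certificate).
No other premise forces O(file_certificate). An ideal world satisfying every premise can still have file_certificate false, so O(file_certificate) is not derivable.

No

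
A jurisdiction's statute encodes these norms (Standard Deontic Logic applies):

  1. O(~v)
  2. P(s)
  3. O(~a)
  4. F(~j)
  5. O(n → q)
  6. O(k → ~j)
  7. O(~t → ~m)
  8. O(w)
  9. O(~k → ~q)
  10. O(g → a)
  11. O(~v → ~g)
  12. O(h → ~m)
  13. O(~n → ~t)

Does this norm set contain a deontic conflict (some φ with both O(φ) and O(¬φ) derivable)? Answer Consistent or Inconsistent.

Consistent

Premise 10 is O(g → a), but O(g) is not derivable from the premises, so it does not yield O(a).
So O(a) is not derivable, and the apparent clash with O(~a) does not arise.
A world satisfying every obligation exists (e.g. a=false, g=false, h=false, j=true, k=false, m=false, n=false, q=false, s=false, t=false, v=false, w=true); no atom is both obligatory and forbidden, so the set is consistent.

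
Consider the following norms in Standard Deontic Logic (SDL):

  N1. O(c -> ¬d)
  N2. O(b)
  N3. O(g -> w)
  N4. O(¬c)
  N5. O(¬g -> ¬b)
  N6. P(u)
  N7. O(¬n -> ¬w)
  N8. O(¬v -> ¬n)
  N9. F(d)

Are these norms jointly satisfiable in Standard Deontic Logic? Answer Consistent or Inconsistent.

Premise 1 is O(c -> ¬d); even if O(¬d) held, inferring O(c) would be affirming the consequent — invalid.
So O(c) is not derivable, and the apparent clash with O(¬c) does not arise.
A world satisfying every obligation exists (e.g. b=true, c=false, d=false, g=true, n=true, u=false, v=true, w=true); no atom is both obligatory and forbidden, so the set is consistent.

Consistent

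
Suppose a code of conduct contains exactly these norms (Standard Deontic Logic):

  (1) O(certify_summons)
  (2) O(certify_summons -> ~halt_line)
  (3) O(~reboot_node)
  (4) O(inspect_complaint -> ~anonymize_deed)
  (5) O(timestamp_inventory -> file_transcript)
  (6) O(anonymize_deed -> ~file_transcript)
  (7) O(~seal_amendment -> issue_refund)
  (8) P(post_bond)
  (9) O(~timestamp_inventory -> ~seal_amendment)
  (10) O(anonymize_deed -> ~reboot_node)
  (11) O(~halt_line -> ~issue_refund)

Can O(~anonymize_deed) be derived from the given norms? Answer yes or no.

From premise 1 we have O(certify_summons).
Premise 2 is O(certify_summons -> ~halt_line); since O(certify_summons), deontic closure gives O(~halt_line).
Applying K to premise 11 (O(~halt_line -> ~issue_refund)) and O(~halt_line) yields O(~issue_refund).
Premise 7 is O(~seal_amendment -> issue_refund); contrapositively O(~issue_refund -> seal_amendment). Since O(~issue_refund) holds, K gives O(seal_amendment).
Premise 9, O(~timestamp_inventory -> ~seal_amendment), contraposes to O(seal_amendment -> timestamp_inventory); with O(seal_amendment) we get O(timestamp_inventory).
From O(timestamp_inventory) and premise 5, O(timestamp_inventory -> file_transcript), we obtain O(file_transcript).
The contrapositive of premise 6 (O(anonymize_deed -> ~file_transcript)) is O(file_transcript -> ~anonymize_deed), and O(file_transcript) is already established, so O(~anonymize_deed).
Premises 3, 4, 8, 10 do not contribute to this derivation.
So O(~anonymize_deed) follows.

Yes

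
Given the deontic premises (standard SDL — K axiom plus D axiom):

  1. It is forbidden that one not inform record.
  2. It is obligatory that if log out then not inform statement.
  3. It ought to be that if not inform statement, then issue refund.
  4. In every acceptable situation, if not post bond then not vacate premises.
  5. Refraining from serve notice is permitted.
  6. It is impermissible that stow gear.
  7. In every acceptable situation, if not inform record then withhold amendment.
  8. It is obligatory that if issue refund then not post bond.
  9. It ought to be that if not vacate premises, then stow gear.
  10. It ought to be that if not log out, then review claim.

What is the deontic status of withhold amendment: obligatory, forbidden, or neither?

Neither

Premise 7 is O(¬inform_record → withhold_amendment), but O(¬inform_record) is not derivable from the premises, so it does not yield O(withhold_amendment).
No premise or chain of K-axiom applications forces O(withhold_amendment), and none forces O(¬withhold_amendment). So withhold_amendment is neither obligatory nor forbidden under these norms.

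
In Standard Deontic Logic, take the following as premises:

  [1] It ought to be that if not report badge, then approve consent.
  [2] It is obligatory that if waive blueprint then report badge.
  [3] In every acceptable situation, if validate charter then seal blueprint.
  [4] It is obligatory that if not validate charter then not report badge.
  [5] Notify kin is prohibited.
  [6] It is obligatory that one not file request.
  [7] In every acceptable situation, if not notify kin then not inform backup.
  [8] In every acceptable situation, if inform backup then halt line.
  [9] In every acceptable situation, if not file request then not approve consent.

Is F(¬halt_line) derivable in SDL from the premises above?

Premise 8 is O(inform_backup → halt_line), but O(inform_backup) is not derivable from the premises, so it does not yield O(halt_line).
No other premise forces O(halt_line). An ideal world satisfying every premise can still have ¬halt_line true, so F(¬halt_line) is not derivable.

No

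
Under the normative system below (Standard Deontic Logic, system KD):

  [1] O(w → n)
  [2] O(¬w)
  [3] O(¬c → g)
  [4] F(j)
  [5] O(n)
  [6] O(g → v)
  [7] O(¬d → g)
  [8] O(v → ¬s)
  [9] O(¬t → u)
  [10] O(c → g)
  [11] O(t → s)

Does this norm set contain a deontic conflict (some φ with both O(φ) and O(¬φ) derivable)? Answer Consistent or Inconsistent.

Premise 1 is O(w → n); even if O(n) held, inferring O(w) would be affirming the consequent — invalid.
So O(w) is not derivable, and the apparent clash with O(¬w) does not arise.
A world satisfying every obligation exists (e.g. c=false, d=false, g=true, j=false, n=true, s=false, t=false, u=true, v=true, w=false); no atom is both obligatory and forbidden, so the set is consistent.

Consistent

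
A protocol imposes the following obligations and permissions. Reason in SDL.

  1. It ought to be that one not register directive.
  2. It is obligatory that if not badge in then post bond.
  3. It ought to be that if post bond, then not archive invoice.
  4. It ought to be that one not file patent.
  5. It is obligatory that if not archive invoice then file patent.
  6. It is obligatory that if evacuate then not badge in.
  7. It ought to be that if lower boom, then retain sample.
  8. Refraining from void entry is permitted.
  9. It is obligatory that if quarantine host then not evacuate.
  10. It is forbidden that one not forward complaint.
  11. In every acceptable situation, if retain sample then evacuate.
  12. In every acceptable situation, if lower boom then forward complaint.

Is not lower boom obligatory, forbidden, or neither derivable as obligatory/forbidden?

Premise 4 gives O(¬file_patent).
Premise 5, O(¬archive_invoice → file_patent), contraposes to O(¬file_patent → archive_invoice); with O(¬file_patent) we get O(archive_invoice).
Premise 3, O(post_bond → ¬archive_invoice), contraposes to O(archive_invoice → ¬post_bond); with O(archive_invoice) we get O(¬post_bond).
Premise 2, O(¬badge_in → post_bond), contraposes to O(¬post_bond → badge_in); with O(¬post_bond) we get O(badge_in).
Premise 6 is O(evacuate → ¬badge_in); contrapositively O(badge_in → ¬evacuate). Since O(badge_in) holds, K gives O(¬evacuate).
The contrapositive of premise 11 (O(retain_sample → evacuate)) is O(¬evacuate → ¬retain_sample), and O(¬evacuate) is already established, so O(¬retain_sample).
Premise 7 is O(lower_boom → retain_sample); contrapositively O(¬retain_sample → ¬lower_boom). Since O(¬retain_sample) holds, K gives O(¬lower_boom).
Premises 1, 8, 9, 10, 12 do not contribute to this derivation.
Hence ¬lower_boom is obligatory.

Obligatory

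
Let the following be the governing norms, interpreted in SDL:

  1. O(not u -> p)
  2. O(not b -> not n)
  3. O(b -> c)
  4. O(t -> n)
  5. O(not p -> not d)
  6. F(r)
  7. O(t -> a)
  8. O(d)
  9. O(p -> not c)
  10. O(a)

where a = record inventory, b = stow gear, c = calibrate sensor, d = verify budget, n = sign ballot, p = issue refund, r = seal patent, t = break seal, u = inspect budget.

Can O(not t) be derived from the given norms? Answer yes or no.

Premise 8 gives O(d).
Premise 5, O(not p -> not d), contraposes to O(d -> p); with O(d) we get O(p).
With premise 9, O(p -> not c), the K-axiom yields O(not c).
The contrapositive of premise 3 (O(b -> c)) is O(not c -> not b), and O(not c) is already established, so O(not b).
Premise 2 is O(not b -> not n); since O(not b), deontic closure gives O(not n).
Premise 4, O(t -> n), contraposes to O(not n -> not t); with O(not n) we get O(not t).
Premises 1, 6, 7, 10 do not contribute to this derivation.
So O(not t) follows.

Yes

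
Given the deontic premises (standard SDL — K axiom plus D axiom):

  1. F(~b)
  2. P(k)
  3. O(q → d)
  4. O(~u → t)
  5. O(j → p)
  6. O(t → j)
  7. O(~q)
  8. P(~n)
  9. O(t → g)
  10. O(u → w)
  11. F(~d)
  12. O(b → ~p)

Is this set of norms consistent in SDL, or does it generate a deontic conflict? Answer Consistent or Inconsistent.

Premise 3 is O(q → d); even if O(d) held, inferring O(q) would be affirming the consequent — invalid.
So O(q) is not derivable, and the apparent clash with O(~q) does not arise.
A world satisfying every obligation exists (e.g. b=true, d=true, g=false, j=false, k=false, n=false, p=false, q=false, t=false, u=true, w=true); no atom is both obligatory and forbidden, so the set is consistent.

Consistent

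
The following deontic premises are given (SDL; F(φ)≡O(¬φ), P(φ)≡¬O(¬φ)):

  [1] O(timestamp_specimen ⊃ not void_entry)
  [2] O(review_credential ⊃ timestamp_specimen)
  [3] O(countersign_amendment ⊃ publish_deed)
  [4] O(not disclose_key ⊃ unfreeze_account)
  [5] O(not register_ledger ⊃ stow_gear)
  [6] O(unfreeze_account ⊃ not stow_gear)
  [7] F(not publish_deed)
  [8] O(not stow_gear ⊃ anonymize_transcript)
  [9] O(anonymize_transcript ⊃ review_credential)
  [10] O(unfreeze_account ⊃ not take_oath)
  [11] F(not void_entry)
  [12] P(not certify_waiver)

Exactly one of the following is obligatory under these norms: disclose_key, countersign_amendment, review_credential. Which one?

Premise 11 is F(not void_entry), i.e. O(void_entry).
Premise 1, O(timestamp_specimen ⊃ not void_entry), contraposes to O(void_entry ⊃ not timestamp_specimen); with O(void_entry) we get O(not timestamp_specimen).
The contrapositive of premise 2 (O(review_credential ⊃ timestamp_specimen)) is O(not timestamp_specimen ⊃ not review_credential), and O(not timestamp_specimen) is already established, so O(not review_credential).
The contrapositive of premise 9 (O(anonymize_transcript ⊃ review_credential)) is O(not review_credential ⊃ not anonymize_transcript), and O(not review_credential) is already established, so O(not anonymize_transcript).
The contrapositive of premise 8 (O(not stow_gear ⊃ anonymize_transcript)) is O(not anonymize_transcript ⊃ stow_gear), and O(not anonymize_transcript) is already established, so O(stow_gear).
Premise 6, O(unfreeze_account ⊃ not stow_gear), contraposes to O(stow_gear ⊃ not unfreeze_account); with O(stow_gear) we get O(not unfreeze_account).
The contrapositive of premise 4 (O(not disclose_key ⊃ unfreeze_account)) is O(not unfreeze_account ⊃ disclose_key), and O(not unfreeze_account) is already established, so O(disclose_key).
So O(disclose_key) holds — disclose_key is obligatory. None of the other listed options is made obligatory by any chain of premises.

disclose_key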